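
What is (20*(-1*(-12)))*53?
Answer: 12720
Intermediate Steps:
(20*(-1*(-12)))*53 = (20*12)*53 = 240*53 = 12720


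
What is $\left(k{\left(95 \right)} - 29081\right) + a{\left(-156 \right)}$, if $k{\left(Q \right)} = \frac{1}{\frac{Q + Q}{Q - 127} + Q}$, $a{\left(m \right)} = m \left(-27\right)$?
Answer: $- \frac{35438309}{1425} \approx -24869.0$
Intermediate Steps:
$a{\left(m \right)} = - 27 m$
$k{\left(Q \right)} = \frac{1}{Q + \frac{2 Q}{-127 + Q}}$ ($k{\left(Q \right)} = \frac{1}{\frac{2 Q}{-127 + Q} + Q} = \frac{1}{Q + \frac{2 Q}{-127 + Q}}$)
$\left(k{\left(95 \right)} - 29081\right) + a{\left(-156 \right)} = \left(\frac{-127 + 95}{95 \left(-125 + 95\right)} - 29081\right) - -4212 = \left(\frac{1}{95} \frac{1}{-30} \left(-32\right) - 29081\right) + 4212 = \left(\frac{1}{95} \left(- \frac{1}{30}\right) \left(-32\right) - 29081\right) + 4212 = \left(\frac{16}{1425} - 29081\right) + 4212 = - \frac{41440409}{1425} + 4212 = - \frac{35438309}{1425}$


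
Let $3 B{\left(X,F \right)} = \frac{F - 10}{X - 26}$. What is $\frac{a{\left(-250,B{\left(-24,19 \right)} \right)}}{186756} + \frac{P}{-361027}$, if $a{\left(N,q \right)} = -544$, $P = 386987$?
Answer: $- \frac{18117135715}{16855989603} \approx -1.0748$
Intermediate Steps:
$B{\left(X,F \right)} = \frac{-10 + F}{3 \left(-26 + X\right)}$ ($B{\left(X,F \right)} = \frac{\left(F - 10\right) \frac{1}{X - 26}}{3} = \frac{\left(-10 + F\right) \frac{1}{-26 + X}}{3} = \frac{\frac{1}{-26 + X} \left(-10 + F\right)}{3} = \frac{-10 + F}{3 \left(-26 + X\right)}$)
$\frac{a{\left(-250,B{\left(-24,19 \right)} \right)}}{186756} + \frac{P}{-361027} = - \frac{544}{186756} + \frac{386987}{-361027} = \left(-544\right) \frac{1}{186756} + 386987 \left(- \frac{1}{361027}\right) = - \frac{136}{46689} - \frac{386987}{361027} = - \frac{18117135715}{16855989603}$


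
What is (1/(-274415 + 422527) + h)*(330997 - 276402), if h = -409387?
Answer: -3310374777291085/148112 ≈ -2.2350e+10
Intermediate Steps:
(1/(-274415 + 422527) + h)*(330997 - 276402) = (1/(-274415 + 422527) - 409387)*(330997 - 276402) = (1/148112 - 409387)*54595 = -60635127343/148112*54595 = -3310374777291085/148112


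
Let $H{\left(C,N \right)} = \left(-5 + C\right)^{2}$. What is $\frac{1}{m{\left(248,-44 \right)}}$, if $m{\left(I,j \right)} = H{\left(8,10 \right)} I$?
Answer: $\frac{1}{2232} \approx 0.00044803$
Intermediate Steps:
$m{\left(I,j \right)} = 9 I$ ($m{\left(I,j \right)} = \left(-5 + 8\right)^{2} I = 3^{2} I = 9 I$)
$\frac{1}{m{\left(248,-44 \right)}} = \frac{1}{9 \cdot 248} = \frac{1}{2232}$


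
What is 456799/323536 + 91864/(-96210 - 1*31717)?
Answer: 28715614569/41388989872 ≈ 0.69380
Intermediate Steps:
456799/323536 + 91864/(-96210 - 1*31717) = 456799*(1/323536) + 91864/(-96210 - 31717) = 456799/323536 + 91864/(-127927) = 456799/323536 + 91864*(-1/127927) = 456799/323536 - 91864/127927 = 28715614569/41388989872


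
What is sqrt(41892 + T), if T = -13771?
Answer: sqrt(28121) ≈ 167.69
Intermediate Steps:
sqrt(41892 + T) = sqrt(41892 - 13771) = sqrt(28121)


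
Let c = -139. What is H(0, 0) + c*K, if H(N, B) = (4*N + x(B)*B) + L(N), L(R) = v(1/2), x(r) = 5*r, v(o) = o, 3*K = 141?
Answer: -13065/2 ≈ -6532.5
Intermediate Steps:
K = 47 (K = (1/3)*141 = 47)
L(R) = 1/2
H(N, B) = 1/2 + 4*N + 5*B**2 (H(N, B) = (4*N + (5*B)*B) + 1/2 = (4*N + 5*B**2) + 1/2 = 1/2 + 4*N + 5*B**2)
H(0, 0) + c*K = (1/2 + 4*0 + 5*0**2) - 139*47 = (1/2 + 0 + 5*0) - 6533 = (1/2 + 0 + 0) - 6533 = 1/2 - 6533 = -13065/2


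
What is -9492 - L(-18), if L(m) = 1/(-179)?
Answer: -1699067/179 ≈ -9492.0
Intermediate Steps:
L(m) = -1/179
-9492 - L(-18) = -9492 - 1*(-1/179) = -9492 + 1/179 = -1699067/179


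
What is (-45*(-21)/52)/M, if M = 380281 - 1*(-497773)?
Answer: 945/45658808 ≈ 2.0697e-5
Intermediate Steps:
M = 878054 (M = 380281 + 497773 = 878054)
(-45*(-21)/52)/M = (-45*(-21)/52)/878054 = (945*(1/52))*(1/878054) = (945/52)*(1/878054) = 945/45658808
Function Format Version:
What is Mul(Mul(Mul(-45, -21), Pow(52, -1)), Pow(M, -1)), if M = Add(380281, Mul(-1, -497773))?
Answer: Rational(945, 45658808) ≈ 2.0697e-5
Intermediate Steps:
M = 878054 (M = Add(380281, 497773) = 878054)
Mul(Mul(Mul(-45, -21), Pow(52, -1)), Pow(M, -1)) = Mul(Mul(Mul(-45, -21), Pow(52, -1)), Pow(878054, -1)) = Mul(Mul(945, Rational(1, 52)), Rational(1, 878054)) = Mul(Rational(945, 52), Rational(1, 878054)) = Rational(945, 45658808)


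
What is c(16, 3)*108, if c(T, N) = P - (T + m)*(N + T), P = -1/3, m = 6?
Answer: -45180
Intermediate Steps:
P = -⅓ (P = -1*⅓ = -⅓ ≈ -0.33333)
c(T, N) = -⅓ - (6 + T)*(N + T) (c(T, N) = -⅓ - (T + 6)*(N + T) = -⅓ - (6 + T)*(N + T))
c(16, 3)*108 = (-⅓ - 1*16² - 6*3 - 6*16 - 1*3*16)*108 = (-⅓ - 1*256 - 18 - 96 - 48)*108 = (-⅓ - 256 - 18 - 96 - 48)*108 = -1255/3*108 = -45180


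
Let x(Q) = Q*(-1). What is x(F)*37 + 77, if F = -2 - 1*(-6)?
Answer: -71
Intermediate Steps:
F = 4 (F = -2 + 6 = 4)
x(Q) = -Q
x(F)*37 + 77 = -1*4*37 + 77 = -4*37 + 77 = -148 + 77 = -71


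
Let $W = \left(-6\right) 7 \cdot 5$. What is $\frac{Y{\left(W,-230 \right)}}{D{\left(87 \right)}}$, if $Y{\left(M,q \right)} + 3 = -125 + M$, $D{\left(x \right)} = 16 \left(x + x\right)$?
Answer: $- \frac{169}{1392} \approx -0.12141$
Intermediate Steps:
$D{\left(x \right)} = 32 x$ ($D{\left(x \right)} = 16 \cdot 2 x = 32 x$)
$W = -210$ ($W = \left(-42\right) 5 = -210$)
$Y{\left(M,q \right)} = -128 + M$ ($Y{\left(M,q \right)} = -3 + \left(-125 + M\right) = -128 + M$)
$\frac{Y{\left(W,-230 \right)}}{D{\left(87 \right)}} = \frac{-128 - 210}{32 \cdot 87} = - \frac{338}{2784} = \left(-338\right) \frac{1}{2784} = - \frac{169}{1392}$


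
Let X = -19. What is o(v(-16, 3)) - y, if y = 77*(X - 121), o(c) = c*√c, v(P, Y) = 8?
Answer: 10780 + 16*√2 ≈ 10803.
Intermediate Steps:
o(c) = c^(3/2)
y = -10780 (y = 77*(-19 - 121) = 77*(-140) = -10780)
o(v(-16, 3)) - y = 8^(3/2) - 1*(-10780) = 16*√2 + 10780 = 10780 + 16*√2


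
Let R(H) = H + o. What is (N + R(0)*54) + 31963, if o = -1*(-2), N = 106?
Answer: 32177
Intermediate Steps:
o = 2
R(H) = 2 + H (R(H) = H + 2 = 2 + H)
(N + R(0)*54) + 31963 = (106 + (2 + 0)*54) + 31963 = (106 + 2*54) + 31963 = (106 + 108) + 31963 = 214 + 31963 = 32177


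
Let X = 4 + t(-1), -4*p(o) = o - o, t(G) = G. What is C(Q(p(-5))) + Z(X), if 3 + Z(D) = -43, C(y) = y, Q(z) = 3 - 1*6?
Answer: -49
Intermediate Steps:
p(o) = 0 (p(o) = -(o - o)/4 = -¼*0 = 0)
Q(z) = -3 (Q(z) = 3 - 6 = -3)
X = 3 (X = 4 - 1 = 3)
Z(D) = -46 (Z(D) = -3 - 43 = -46)
C(Q(p(-5))) + Z(X) = -3 - 46 = -49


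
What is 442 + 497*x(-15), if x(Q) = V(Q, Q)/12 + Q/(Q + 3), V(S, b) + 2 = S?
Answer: 2155/6 ≈ 359.17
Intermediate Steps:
V(S, b) = -2 + S
x(Q) = -⅙ + Q/12 + Q/(3 + Q) (x(Q) = (-2 + Q)/12 + Q/(Q + 3) = (-2 + Q)*(1/12) + Q/(3 + Q) = (-⅙ + Q/12) + Q/(3 + Q) = -⅙ + Q/12 + Q/(3 + Q))
442 + 497*x(-15) = 442 + 497*((-6 + (-15)² + 13*(-15))/(12*(3 - 15))) = 442 + 497*((1/12)*(-6 + 225 - 195)/(-12)) = 442 + 497*((1/12)*(-1/12)*24) = 442 + 497*(-⅙) = 442 - 497/6 = 2155/6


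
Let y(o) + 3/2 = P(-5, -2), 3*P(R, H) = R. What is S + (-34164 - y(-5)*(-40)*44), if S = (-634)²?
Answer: 1086656/3 ≈ 3.6222e+5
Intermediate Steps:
P(R, H) = R/3
y(o) = -19/6 (y(o) = -3/2 + (⅓)*(-5) = -3/2 - 5/3 = -19/6)
S = 401956
S + (-34164 - y(-5)*(-40)*44) = 401956 + (-34164 - (-19/6*(-40))*44) = 401956 + (-34164 - 380*44/3) = 401956 + (-34164 - 1*16720/3) = 401956 + (-34164 - 16720/3) = 401956 - 119212/3 = 1086656/3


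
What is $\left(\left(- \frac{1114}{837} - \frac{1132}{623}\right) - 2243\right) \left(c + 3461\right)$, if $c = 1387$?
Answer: $- \frac{1892749855984}{173817} \approx -1.0889 \cdot 10^{7}$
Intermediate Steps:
$\left(\left(- \frac{1114}{837} - \frac{1132}{623}\right) - 2243\right) \left(c + 3461\right) = \left(\left(- \frac{1114}{837} - \frac{1132}{623}\right) - 2243\right) \left(1387 + 3461\right) = \left(\left(\left(-1114\right) \frac{1}{837} - \frac{1132}{623}\right) - 2243\right) 4848 = \left(\left(- \frac{1114}{837} - \frac{1132}{623}\right) - 2243\right) 4848 = \left(- \frac{1641506}{521451} - 2243\right) 4848 = \left(- \frac{1171256099}{521451}\right) 4848 = - \frac{1892749855984}{173817}$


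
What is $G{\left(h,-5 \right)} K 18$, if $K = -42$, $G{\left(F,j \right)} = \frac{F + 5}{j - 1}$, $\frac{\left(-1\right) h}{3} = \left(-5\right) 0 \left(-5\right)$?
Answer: $630$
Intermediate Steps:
$h = 0$ ($h = - 3 \left(-5\right) 0 \left(-5\right) = - 3 \cdot 0 \left(-5\right) = \left(-3\right) 0 = 0$)
$G{\left(F,j \right)} = \frac{5 + F}{-1 + j}$
$G{\left(h,-5 \right)} K 18 = \frac{5 + 0}{-1 - 5} \left(-42\right) 18 = \frac{1}{-6} \cdot 5 \left(-42\right) 18 = \left(- \frac{1}{6}\right) 5 \left(-42\right) 18 = \left(- \frac{5}{6}\right) \left(-42\right) 18 = 35 \cdot 18 = 630$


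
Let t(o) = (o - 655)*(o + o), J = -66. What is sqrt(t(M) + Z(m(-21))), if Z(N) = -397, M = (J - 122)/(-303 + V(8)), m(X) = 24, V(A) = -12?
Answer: I*sqrt(116899837)/315 ≈ 34.324*I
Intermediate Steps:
M = 188/315 (M = (-66 - 122)/(-303 - 12) = -188/(-315) = -188*(-1/315) = 188/315 ≈ 0.59683)
t(o) = 2*o*(-655 + o) (t(o) = (-655 + o)*(2*o) = 2*o*(-655 + o))
sqrt(t(M) + Z(m(-21))) = sqrt(2*(188/315)*(-655 + 188/315) - 397) = sqrt(2*(188/315)*(-206137/315) - 397) = sqrt(-77507512/99225 - 397) = sqrt(-116899837/99225) = I*sqrt(116899837)/315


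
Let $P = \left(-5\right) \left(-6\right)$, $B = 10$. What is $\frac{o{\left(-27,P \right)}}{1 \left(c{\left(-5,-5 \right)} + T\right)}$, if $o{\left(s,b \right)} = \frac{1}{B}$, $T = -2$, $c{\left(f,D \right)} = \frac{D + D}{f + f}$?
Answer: $- \frac{1}{10} \approx -0.1$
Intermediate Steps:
$c{\left(f,D \right)} = \frac{D}{f}$ ($c{\left(f,D \right)} = \frac{2 D}{2 f} = 2 D \frac{1}{2 f} = \frac{D}{f}$)
$P = 30$
$o{\left(s,b \right)} = \frac{1}{10}$
$\frac{o{\left(-27,P \right)}}{1 \left(c{\left(-5,-5 \right)} + T\right)} = \frac{1}{10 \cdot 1 \left(- \frac{5}{-5} - 2\right)} = \frac{1}{10 \cdot 1 \left(\left(-5\right) \left(- \frac{1}{5}\right) - 2\right)} = \frac{1}{10 \cdot 1 \left(1 - 2\right)} = \frac{1}{10 \cdot 1 \left(-1\right)} = \frac{1}{10 \left(-1\right)} = \frac{1}{10} \left(-1\right) = - \frac{1}{10}$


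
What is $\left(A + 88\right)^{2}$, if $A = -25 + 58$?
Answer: $14641$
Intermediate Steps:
$A = 33$
$\left(A + 88\right)^{2} = \left(33 + 88\right)^{2} = 121^{2} = 14641$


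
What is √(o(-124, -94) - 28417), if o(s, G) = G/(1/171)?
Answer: I*√44491 ≈ 210.93*I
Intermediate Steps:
o(s, G) = 171*G (o(s, G) = G/(1/171) = G*171 = 171*G)
√(o(-124, -94) - 28417) = √(171*(-94) - 28417) = √(-16074 - 28417) = √(-44491) = I*√44491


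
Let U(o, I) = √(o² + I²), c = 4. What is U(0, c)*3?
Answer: 12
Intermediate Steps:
U(o, I) = √(I² + o²)
U(0, c)*3 = √(4² + 0²)*3 = √(16 + 0)*3 = √16*3 = 4*3 = 12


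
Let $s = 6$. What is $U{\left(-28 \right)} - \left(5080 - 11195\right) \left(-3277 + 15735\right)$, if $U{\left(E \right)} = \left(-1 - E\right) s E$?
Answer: $76176134$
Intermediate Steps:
$U{\left(E \right)} = E \left(-6 - 6 E\right)$ ($U{\left(E \right)} = \left(-1 - E\right) 6 E = \left(-6 - 6 E\right) E = E \left(-6 - 6 E\right)$)
$U{\left(-28 \right)} - \left(5080 - 11195\right) \left(-3277 + 15735\right) = \left(-6\right) \left(-28\right) \left(1 - 28\right) - \left(5080 - 11195\right) \left(-3277 + 15735\right) = \left(-6\right) \left(-28\right) \left(-27\right) - \left(-6115\right) 12458 = -4536 - -76180670 = -4536 + 76180670 = 76176134$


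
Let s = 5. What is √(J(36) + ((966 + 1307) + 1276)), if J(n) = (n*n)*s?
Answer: √10029 ≈ 100.14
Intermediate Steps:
J(n) = 5*n² (J(n) = (n*n)*5 = n²*5 = 5*n²)
√(J(36) + ((966 + 1307) + 1276)) = √(5*36² + ((966 + 1307) + 1276)) = √(5*1296 + (2273 + 1276)) = √(6480 + 3549) = √10029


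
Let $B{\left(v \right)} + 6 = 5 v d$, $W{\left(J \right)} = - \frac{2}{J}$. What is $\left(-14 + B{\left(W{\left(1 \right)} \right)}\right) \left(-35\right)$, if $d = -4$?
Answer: $-700$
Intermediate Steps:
$B{\left(v \right)} = -6 - 20 v$ ($B{\left(v \right)} = -6 + 5 v \left(-4\right) = -6 - 20 v$)
$\left(-14 + B{\left(W{\left(1 \right)} \right)}\right) \left(-35\right) = \left(-14 - \left(6 + 20 \left(- \frac{2}{1}\right)\right)\right) \left(-35\right) = \left(-14 - \left(6 + 20 \left(\left(-2\right) 1\right)\right)\right) \left(-35\right) = \left(-14 - -34\right) \left(-35\right) = \left(-14 + \left(-6 + 40\right)\right) \left(-35\right) = \left(-14 + 34\right) \left(-35\right) = 20 \left(-35\right) = -700$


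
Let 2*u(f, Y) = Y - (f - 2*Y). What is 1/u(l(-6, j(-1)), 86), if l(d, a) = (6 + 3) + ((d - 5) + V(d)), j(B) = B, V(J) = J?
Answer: 1/133 ≈ 0.0075188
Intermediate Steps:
l(d, a) = 4 + 2*d (l(d, a) = (6 + 3) + ((d - 5) + d) = 9 + ((-5 + d) + d) = 9 + (-5 + 2*d) = 4 + 2*d)
u(f, Y) = -f/2 + 3*Y/2 (u(f, Y) = (Y - (f - 2*Y))/2 = (Y + (-f + 2*Y))/2 = (-f + 3*Y)/2 = -f/2 + 3*Y/2)
1/u(l(-6, j(-1)), 86) = 1/(-(4 + 2*(-6))/2 + (3/2)*86) = 1/(-(4 - 12)/2 + 129) = 1/(-½*(-8) + 129) = 1/(4 + 129) = 1/133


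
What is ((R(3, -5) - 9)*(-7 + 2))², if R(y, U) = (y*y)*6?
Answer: 50625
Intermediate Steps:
R(y, U) = 6*y² (R(y, U) = y²*6 = 6*y²)
((R(3, -5) - 9)*(-7 + 2))² = ((6*3² - 9)*(-7 + 2))² = ((6*9 - 9)*(-5))² = ((54 - 9)*(-5))² = (45*(-5))² = (-225)² = 50625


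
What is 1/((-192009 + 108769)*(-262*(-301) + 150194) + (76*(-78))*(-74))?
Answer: -1/19066182768 ≈ -5.2449e-11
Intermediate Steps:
1/((-192009 + 108769)*(-262*(-301) + 150194) + (76*(-78))*(-74)) = 1/(-83240*(78862 + 150194) - 5928*(-74)) = 1/(-83240*229056 + 438672) = 1/(-19066621440 + 438672) = 1/(-19066182768) = -1/19066182768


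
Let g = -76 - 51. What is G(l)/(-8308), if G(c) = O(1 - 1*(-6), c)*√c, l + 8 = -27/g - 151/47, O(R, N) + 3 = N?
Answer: 584969*I*√1999615/148002703994 ≈ 0.005589*I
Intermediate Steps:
g = -127
O(R, N) = -3 + N
l = -65660/5969 (l = -8 + (-27/(-127) - 151/47) = -8 + (-27*(-1/127) - 151*1/47) = -8 + (27/127 - 151/47) = -8 - 17908/5969 = -65660/5969 ≈ -11.000)
G(c) = √c*(-3 + c) (G(c) = (-3 + c)*√c = √c*(-3 + c))
G(l)/(-8308) = (√(-65660/5969)*(-3 - 65660/5969))/(-8308) = ((14*I*√1999615/5969)*(-83567/5969))*(-1/8308) = -1169938*I*√1999615/35628961*(-1/8308) = 584969*I*√1999615/148002703994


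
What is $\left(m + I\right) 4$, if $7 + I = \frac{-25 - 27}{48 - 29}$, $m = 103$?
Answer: $\frac{7088}{19} \approx 373.05$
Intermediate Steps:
$I = - \frac{185}{19}$ ($I = -7 + \frac{-25 - 27}{48 - 29} = -7 - \frac{52}{19} = - \frac{185}{19} \approx -9.7368$)
$\left(m + I\right) 4 = \left(103 - \frac{185}{19}\right) 4 = \frac{1772}{19} \cdot 4 = \frac{7088}{19}$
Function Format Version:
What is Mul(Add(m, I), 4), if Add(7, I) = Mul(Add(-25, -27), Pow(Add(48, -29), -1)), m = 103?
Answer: Rational(7088, 19) ≈ 373.05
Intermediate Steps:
I = Rational(-185, 19) (I = Add(-7, Mul(Add(-25, -27), Pow(Add(48, -29), -1))) = Add(-7, Mul(-52, Pow(19, -1))) = Add(-7, Mul(-52, Rational(1, 19))) = Add(-7, Rational(-52, 19)) = Rational(-185, 19) ≈ -9.7368)
Mul(Add(m, I), 4) = Mul(Add(103, Rational(-185, 19)), 4) = Mul(Rational(1772, 19), 4) = Rational(7088, 19)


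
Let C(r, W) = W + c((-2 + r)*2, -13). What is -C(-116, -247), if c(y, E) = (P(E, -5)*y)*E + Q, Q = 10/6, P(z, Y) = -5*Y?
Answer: -229364/3 ≈ -76455.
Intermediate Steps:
Q = 5/3 (Q = 10*(⅙) = 5/3 ≈ 1.6667)
c(y, E) = 5/3 + 25*E*y (c(y, E) = ((-5*(-5))*y)*E + 5/3 = (25*y)*E + 5/3 = 25*E*y + 5/3 = 5/3 + 25*E*y)
C(r, W) = 3905/3 + W - 650*r (C(r, W) = W + (5/3 + 25*(-13)*((-2 + r)*2)) = W + (5/3 + 25*(-13)*(-4 + 2*r)) = W + (5/3 + (1300 - 650*r)) = W + (3905/3 - 650*r) = 3905/3 + W - 650*r)
-C(-116, -247) = -(3905/3 - 247 - 650*(-116)) = -(3905/3 - 247 + 75400) = -1*229364/3 = -229364/3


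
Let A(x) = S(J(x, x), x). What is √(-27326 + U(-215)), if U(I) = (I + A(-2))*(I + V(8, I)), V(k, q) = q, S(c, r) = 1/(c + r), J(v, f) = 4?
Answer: √64909 ≈ 254.77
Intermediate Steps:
A(x) = 1/(4 + x)
U(I) = 2*I*(½ + I) (U(I) = (I + 1/(4 - 2))*(I + I) = (I + 1/2)*(2*I) = (I + ½)*(2*I) = (½ + I)*(2*I) = 2*I*(½ + I))
√(-27326 + U(-215)) = √(-27326 - 215*(1 + 2*(-215))) = √(-27326 - 215*(1 - 430)) = √(-27326 - 215*(-429)) = √(-27326 + 92235) = √64909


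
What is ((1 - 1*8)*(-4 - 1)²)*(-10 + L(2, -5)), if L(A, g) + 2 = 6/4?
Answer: 3675/2 ≈ 1837.5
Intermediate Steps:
L(A, g) = -½ (L(A, g) = -2 + 6/4 = -2 + 6*(¼) = -2 + 3/2 = -½)
((1 - 1*8)*(-4 - 1)²)*(-10 + L(2, -5)) = ((1 - 1*8)*(-4 - 1)²)*(-10 - ½) = ((1 - 8)*(-5)²)*(-21/2) = -7*25*(-21/2) = -175*(-21/2) = 3675/2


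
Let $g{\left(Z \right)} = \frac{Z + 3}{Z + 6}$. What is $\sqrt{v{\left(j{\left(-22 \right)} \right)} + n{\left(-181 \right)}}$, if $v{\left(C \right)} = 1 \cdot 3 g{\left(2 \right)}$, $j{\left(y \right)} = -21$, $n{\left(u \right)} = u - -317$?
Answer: $\frac{\sqrt{2206}}{4} \approx 11.742$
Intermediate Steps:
$n{\left(u \right)} = 317 + u$ ($n{\left(u \right)} = u + 317 = 317 + u$)
$g{\left(Z \right)} = \frac{3 + Z}{6 + Z}$
$v{\left(C \right)} = \frac{15}{8}$ ($v{\left(C \right)} = 1 \cdot 3 \frac{3 + 2}{6 + 2} = 3 \cdot \frac{1}{8} \cdot 5 = 3 \cdot \frac{5}{8} = \frac{15}{8}$)
$\sqrt{v{\left(j{\left(-22 \right)} \right)} + n{\left(-181 \right)}} = \sqrt{\frac{15}{8} + \left(317 - 181\right)} = \sqrt{\frac{15}{8} + 136} = \sqrt{\frac{1103}{8}} = \frac{\sqrt{2206}}{4}$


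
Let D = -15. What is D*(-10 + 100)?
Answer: -1350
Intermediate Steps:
D*(-10 + 100) = -15*(-10 + 100) = -15*90 = -1350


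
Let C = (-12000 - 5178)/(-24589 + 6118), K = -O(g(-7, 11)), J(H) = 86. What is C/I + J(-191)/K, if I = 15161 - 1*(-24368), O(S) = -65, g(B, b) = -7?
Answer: 2990150964/2259957635 ≈ 1.3231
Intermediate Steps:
K = 65 (K = -1*(-65) = 65)
C = 5726/6157 (C = -17178/(-18471) = -17178*(-1/18471) = 5726/6157 ≈ 0.93000)
I = 39529 (I = 15161 + 24368 = 39529)
C/I + J(-191)/K = (5726/6157)/39529 + 86/65 = (5726/6157)*(1/39529) + 86*(1/65) = 818/34768579 + 86/65 = 2990150964/2259957635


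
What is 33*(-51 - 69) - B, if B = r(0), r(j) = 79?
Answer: -4039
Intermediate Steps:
B = 79
33*(-51 - 69) - B = 33*(-51 - 69) - 1*79 = 33*(-120) - 79 = -3960 - 79 = -4039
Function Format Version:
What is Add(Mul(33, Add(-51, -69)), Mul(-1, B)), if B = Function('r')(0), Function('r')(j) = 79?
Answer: -4039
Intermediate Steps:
B = 79
Add(Mul(33, Add(-51, -69)), Mul(-1, B)) = Add(Mul(33, Add(-51, -69)), Mul(-1, 79)) = Add(Mul(33, -120), -79) = Add(-3960, -79) = -4039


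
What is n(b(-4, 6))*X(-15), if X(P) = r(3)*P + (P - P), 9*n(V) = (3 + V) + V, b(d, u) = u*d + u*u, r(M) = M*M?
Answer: -405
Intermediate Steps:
r(M) = M²
b(d, u) = u² + d*u (b(d, u) = d*u + u² = u² + d*u)
n(V) = ⅓ + 2*V/9 (n(V) = ((3 + V) + V)/9 = (3 + 2*V)/9 = ⅓ + 2*V/9)
X(P) = 9*P (X(P) = 3²*P + (P - P) = 9*P + 0 = 9*P)
n(b(-4, 6))*X(-15) = (⅓ + 2*(6*(-4 + 6))/9)*(9*(-15)) = (⅓ + 2*(6*2)/9)*(-135) = (⅓ + (2/9)*12)*(-135) = (⅓ + 8/3)*(-135) = 3*(-135) = -405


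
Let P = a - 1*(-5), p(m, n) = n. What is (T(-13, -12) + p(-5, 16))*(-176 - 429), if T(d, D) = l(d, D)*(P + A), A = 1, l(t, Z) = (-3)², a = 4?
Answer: -64130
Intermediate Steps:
l(t, Z) = 9
P = 9 (P = 4 - 1*(-5) = 4 + 5 = 9)
T(d, D) = 90 (T(d, D) = 9*(9 + 1) = 9*10 = 90)
(T(-13, -12) + p(-5, 16))*(-176 - 429) = (90 + 16)*(-176 - 429) = 106*(-605) = -64130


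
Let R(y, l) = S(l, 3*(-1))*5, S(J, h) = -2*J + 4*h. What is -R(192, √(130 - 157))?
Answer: 60 + 30*I*√3 ≈ 60.0 + 51.962*I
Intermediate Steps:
R(y, l) = -60 - 10*l (R(y, l) = (-2*l + 4*(3*(-1)))*5 = (-2*l + 4*(-3))*5 = (-2*l - 12)*5 = (-12 - 2*l)*5 = -60 - 10*l)
-R(192, √(130 - 157)) = -(-60 - 10*√(130 - 157)) = -(-60 - 30*I*√3) = 60 + 30*I*√3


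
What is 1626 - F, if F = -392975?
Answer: 394601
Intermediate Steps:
1626 - F = 1626 - 1*(-392975) = 1626 + 392975 = 394601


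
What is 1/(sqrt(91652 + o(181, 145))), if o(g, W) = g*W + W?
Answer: sqrt(118042)/118042 ≈ 0.0029106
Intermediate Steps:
o(g, W) = W + W*g (o(g, W) = W*g + W = W + W*g)
1/(sqrt(91652 + o(181, 145))) = 1/(sqrt(91652 + 145*(1 + 181))) = 1/(sqrt(91652 + 145*182)) = 1/(sqrt(91652 + 26390)) = 1/(sqrt(118042)) = sqrt(118042)/118042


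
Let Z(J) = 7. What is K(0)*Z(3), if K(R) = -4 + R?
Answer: -28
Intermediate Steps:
K(0)*Z(3) = (-4 + 0)*7 = -4*7 = -28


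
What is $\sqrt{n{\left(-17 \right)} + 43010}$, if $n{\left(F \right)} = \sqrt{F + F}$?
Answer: $\sqrt{43010 + i \sqrt{34}} \approx 207.39 + 0.014 i$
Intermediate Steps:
$n{\left(F \right)} = \sqrt{2} \sqrt{F}$ ($n{\left(F \right)} = \sqrt{2 F} = \sqrt{2} \sqrt{F}$)
$\sqrt{n{\left(-17 \right)} + 43010} = \sqrt{\sqrt{2} \sqrt{-17} + 43010} = \sqrt{\sqrt{2} i \sqrt{17} + 43010} = \sqrt{i \sqrt{34} + 43010} = \sqrt{43010 + i \sqrt{34}}$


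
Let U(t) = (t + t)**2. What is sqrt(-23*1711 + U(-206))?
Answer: sqrt(130391) ≈ 361.10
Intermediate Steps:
U(t) = 4*t**2 (U(t) = (2*t)**2 = 4*t**2)
sqrt(-23*1711 + U(-206)) = sqrt(-23*1711 + 4*(-206)**2) = sqrt(-39353 + 4*42436) = sqrt(-39353 + 169744) = sqrt(130391)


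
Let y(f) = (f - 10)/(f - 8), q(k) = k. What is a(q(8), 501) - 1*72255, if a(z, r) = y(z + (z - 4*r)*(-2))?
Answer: -144218985/1996 ≈ -72254.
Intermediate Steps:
y(f) = (-10 + f)/(-8 + f)
a(z, r) = (-10 - z + 8*r)/(-8 - z + 8*r) (a(z, r) = (-10 + (z + (z - 4*r)*(-2)))/(-8 + (z + (z - 4*r)*(-2))) = (-10 + (z + (-2*z + 8*r)))/(-8 + (z + (-2*z + 8*r))) = (-10 + (-z + 8*r))/(-8 + (-z + 8*r)) = (-10 - z + 8*r)/(-8 - z + 8*r))
a(q(8), 501) - 1*72255 = (10 + 8 - 8*501)/(8 + 8 - 8*501) - 1*72255 = (10 + 8 - 4008)/(8 + 8 - 4008) - 72255 = -3990/(-3992) - 72255 = -1/3992*(-3990) - 72255 = 1995/1996 - 72255 = -144218985/1996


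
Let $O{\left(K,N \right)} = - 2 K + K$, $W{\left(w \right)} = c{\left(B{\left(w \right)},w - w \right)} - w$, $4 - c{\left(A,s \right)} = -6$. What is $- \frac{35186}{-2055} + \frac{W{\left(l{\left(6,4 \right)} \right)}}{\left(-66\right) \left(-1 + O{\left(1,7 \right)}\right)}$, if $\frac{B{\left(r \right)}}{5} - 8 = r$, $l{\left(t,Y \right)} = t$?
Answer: $\frac{387731}{22605} \approx 17.152$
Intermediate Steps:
$B{\left(r \right)} = 40 + 5 r$
$c{\left(A,s \right)} = 10$ ($c{\left(A,s \right)} = 4 - -6 = 4 + 6 = 10$)
$W{\left(w \right)} = 10 - w$
$O{\left(K,N \right)} = - K$
$- \frac{35186}{-2055} + \frac{W{\left(l{\left(6,4 \right)} \right)}}{\left(-66\right) \left(-1 + O{\left(1,7 \right)}\right)} = - \frac{35186}{-2055} + \frac{10 - 6}{\left(-66\right) \left(-1 - 1\right)} = \left(-35186\right) \left(- \frac{1}{2055}\right) + \frac{10 - 6}{\left(-66\right) \left(-1 - 1\right)} = \frac{35186}{2055} + \frac{4}{\left(-66\right) \left(-2\right)} = \frac{35186}{2055} + \frac{4}{132} = \frac{35186}{2055} + 4 \cdot \frac{1}{132} = \frac{35186}{2055} + \frac{1}{33} = \frac{387731}{22605}$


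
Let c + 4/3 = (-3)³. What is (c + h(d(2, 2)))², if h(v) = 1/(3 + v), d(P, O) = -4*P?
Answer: 183184/225 ≈ 814.15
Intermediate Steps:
c = -85/3 (c = -4/3 + (-3)³ = -4/3 - 27 = -85/3 ≈ -28.333)
(c + h(d(2, 2)))² = (-85/3 + 1/(3 - 4*2))² = (-85/3 + 1/(3 - 8))² = (-85/3 + 1/(-5))² = (-85/3 - ⅕)² = (-428/15)² = 183184/225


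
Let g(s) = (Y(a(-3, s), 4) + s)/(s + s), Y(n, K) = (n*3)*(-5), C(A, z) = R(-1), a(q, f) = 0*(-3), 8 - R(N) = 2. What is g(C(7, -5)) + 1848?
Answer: 3697/2 ≈ 1848.5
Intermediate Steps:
R(N) = 6 (R(N) = 8 - 1*2 = 8 - 2 = 6)
a(q, f) = 0
C(A, z) = 6
Y(n, K) = -15*n (Y(n, K) = (3*n)*(-5) = -15*n)
g(s) = ½ (g(s) = (-15*0 + s)/(s + s) = (0 + s)/((2*s)) = s*(1/(2*s)) = ½)
g(C(7, -5)) + 1848 = ½ + 1848 = 3697/2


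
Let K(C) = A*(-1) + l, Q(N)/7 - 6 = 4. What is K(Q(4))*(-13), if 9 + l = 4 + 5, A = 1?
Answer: 13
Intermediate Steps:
l = 0 (l = -9 + (4 + 5) = -9 + 9 = 0)
Q(N) = 70 (Q(N) = 42 + 7*4 = 42 + 28 = 70)
K(C) = -1 (K(C) = 1*(-1) + 0 = -1 + 0 = -1)
K(Q(4))*(-13) = -1*(-13) = 13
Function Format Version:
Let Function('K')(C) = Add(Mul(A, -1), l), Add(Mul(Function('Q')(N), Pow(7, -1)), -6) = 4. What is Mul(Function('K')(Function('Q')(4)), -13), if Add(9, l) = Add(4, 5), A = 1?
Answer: 13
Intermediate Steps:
l = 0 (l = Add(-9, Add(4, 5)) = Add(-9, 9) = 0)
Function('Q')(N) = 70 (Function('Q')(N) = Add(42, Mul(7, 4)) = Add(42, 28) = 70)
Function('K')(C) = -1 (Function('K')(C) = Add(Mul(1, -1), 0) = Add(-1, 0) = -1)
Mul(Function('K')(Function('Q')(4)), -13) = Mul(-1, -13) = 13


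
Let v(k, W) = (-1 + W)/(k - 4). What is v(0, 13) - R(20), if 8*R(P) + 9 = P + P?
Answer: -55/8 ≈ -6.8750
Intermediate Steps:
v(k, W) = (-1 + W)/(-4 + k)
R(P) = -9/8 + P/4 (R(P) = -9/8 + (P + P)/8 = -9/8 + (2*P)/8 = -9/8 + P/4)
v(0, 13) - R(20) = (-1 + 13)/(-4 + 0) - (-9/8 + (¼)*20) = 12/(-4) - (-9/8 + 5) = -¼*12 - 1*31/8 = -3 - 31/8 = -55/8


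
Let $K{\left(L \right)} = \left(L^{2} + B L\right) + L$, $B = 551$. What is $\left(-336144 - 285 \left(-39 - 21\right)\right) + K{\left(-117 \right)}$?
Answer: $-369939$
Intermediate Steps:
$K{\left(L \right)} = L^{2} + 552 L$ ($K{\left(L \right)} = \left(L^{2} + 551 L\right) + L = L^{2} + 552 L$)
$\left(-336144 - 285 \left(-39 - 21\right)\right) + K{\left(-117 \right)} = \left(-336144 - 285 \left(-39 - 21\right)\right) - 117 \left(552 - 117\right) = \left(-336144 - -17100\right) - 50895 = \left(-336144 + 17100\right) - 50895 = -319044 - 50895 = -369939$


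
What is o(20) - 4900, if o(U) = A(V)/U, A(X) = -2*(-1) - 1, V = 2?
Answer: -97999/20 ≈ -4900.0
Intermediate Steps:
A(X) = 1 (A(X) = 2 - 1 = 1)
o(U) = 1/U
o(20) - 4900 = 1/20 - 4900 = -97999/20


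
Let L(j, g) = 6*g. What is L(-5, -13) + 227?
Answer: 149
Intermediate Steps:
L(-5, -13) + 227 = 6*(-13) + 227 = -78 + 227 = 149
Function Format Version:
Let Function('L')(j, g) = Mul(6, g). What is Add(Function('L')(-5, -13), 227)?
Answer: 149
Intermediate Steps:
Add(Function('L')(-5, -13), 227) = Add(Mul(6, -13), 227) = Add(-78, 227) = 149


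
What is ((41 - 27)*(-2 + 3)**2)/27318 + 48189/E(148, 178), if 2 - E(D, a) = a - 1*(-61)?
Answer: -219403964/1079061 ≈ -203.33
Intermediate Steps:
E(D, a) = -59 - a (E(D, a) = 2 - (a - 1*(-61)) = 2 - (a + 61) = 2 - (61 + a) = 2 + (-61 - a) = -59 - a)
((41 - 27)*(-2 + 3)**2)/27318 + 48189/E(148, 178) = ((41 - 27)*(-2 + 3)**2)/27318 + 48189/(-59 - 1*178) = (14*1**2)*(1/27318) + 48189/(-59 - 178) = (14*1)*(1/27318) + 48189/(-237) = 14*(1/27318) + 48189*(-1/237) = 7/13659 - 16063/79 = -219403964/1079061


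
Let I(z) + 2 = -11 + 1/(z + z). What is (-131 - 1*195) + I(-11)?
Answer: -7459/22 ≈ -339.05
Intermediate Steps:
I(z) = -13 + 1/(2*z) (I(z) = -2 + (-11 + 1/(z + z)) = -2 + (-11 + 1/(2*z)) = -13 + 1/(2*z))
(-131 - 1*195) + I(-11) = (-131 - 1*195) + (-13 + (½)/(-11)) = (-131 - 195) + (-13 + (½)*(-1/11)) = -326 + (-13 - 1/22) = -326 - 287/22 = -7459/22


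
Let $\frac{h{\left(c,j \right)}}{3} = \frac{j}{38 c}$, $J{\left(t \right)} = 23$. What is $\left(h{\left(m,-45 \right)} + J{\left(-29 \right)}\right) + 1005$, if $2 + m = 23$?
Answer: $\frac{273403}{266} \approx 1027.8$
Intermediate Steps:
$m = 21$ ($m = -2 + 23 = 21$)
$h{\left(c,j \right)} = \frac{3 j}{38 c}$ ($h{\left(c,j \right)} = 3 \frac{j}{38 c} = \frac{3 j}{38 c}$)
$\left(h{\left(m,-45 \right)} + J{\left(-29 \right)}\right) + 1005 = \left(\frac{3}{38} \left(-45\right) \frac{1}{21} + 23\right) + 1005 = \left(- \frac{45}{266} + 23\right) + 1005 = \frac{6073}{266} + 1005 = \frac{273403}{266}$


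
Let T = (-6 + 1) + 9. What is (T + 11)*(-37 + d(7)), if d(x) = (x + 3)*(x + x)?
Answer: 1545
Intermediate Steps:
T = 4 (T = -5 + 9 = 4)
d(x) = 2*x*(3 + x) (d(x) = (3 + x)*(2*x) = 2*x*(3 + x))
(T + 11)*(-37 + d(7)) = (4 + 11)*(-37 + 2*7*(3 + 7)) = 15*(-37 + 2*7*10) = 15*(-37 + 140) = 15*103 = 1545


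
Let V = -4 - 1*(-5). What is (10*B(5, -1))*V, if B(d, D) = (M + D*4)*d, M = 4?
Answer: 0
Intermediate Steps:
V = 1 (V = -4 + 5 = 1)
B(d, D) = d*(4 + 4*D) (B(d, D) = (4 + D*4)*d = (4 + 4*D)*d = d*(4 + 4*D))
(10*B(5, -1))*V = (10*(4*5*(1 - 1)))*1 = (10*(4*5*0))*1 = (10*0)*1 = 0*1 = 0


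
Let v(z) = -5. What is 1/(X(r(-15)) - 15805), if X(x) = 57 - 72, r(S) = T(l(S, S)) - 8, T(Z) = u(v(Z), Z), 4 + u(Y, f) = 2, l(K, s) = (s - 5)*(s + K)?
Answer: -1/15820 ≈ -6.3211e-5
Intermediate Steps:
l(K, s) = (-5 + s)*(K + s)
u(Y, f) = -2 (u(Y, f) = -4 + 2 = -2)
T(Z) = -2
r(S) = -10 (r(S) = -2 - 8 = -10)
X(x) = -15
1/(X(r(-15)) - 15805) = 1/(-15 - 15805) = 1/(-15820) = -1/15820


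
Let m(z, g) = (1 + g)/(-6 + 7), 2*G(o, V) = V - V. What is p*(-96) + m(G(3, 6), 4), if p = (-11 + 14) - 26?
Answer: 2213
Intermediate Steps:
G(o, V) = 0 (G(o, V) = (V - V)/2 = (½)*0 = 0)
m(z, g) = 1 + g (m(z, g) = (1 + g)/1 = (1 + g)*1 = 1 + g)
p = -23 (p = 3 - 26 = -23)
p*(-96) + m(G(3, 6), 4) = -23*(-96) + (1 + 4) = 2208 + 5 = 2213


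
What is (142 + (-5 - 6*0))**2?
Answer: 18769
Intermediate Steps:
(142 + (-5 - 6*0))**2 = (142 + (-5 + 0))**2 = (142 - 5)**2 = 137**2 = 18769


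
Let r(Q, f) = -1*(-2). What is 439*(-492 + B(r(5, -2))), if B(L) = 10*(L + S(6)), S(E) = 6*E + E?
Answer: -22828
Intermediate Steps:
r(Q, f) = 2
S(E) = 7*E
B(L) = 420 + 10*L (B(L) = 10*(L + 7*6) = 10*(L + 42) = 10*(42 + L) = 420 + 10*L)
439*(-492 + B(r(5, -2))) = 439*(-492 + (420 + 10*2)) = 439*(-492 + (420 + 20)) = 439*(-492 + 440) = 439*(-52) = -22828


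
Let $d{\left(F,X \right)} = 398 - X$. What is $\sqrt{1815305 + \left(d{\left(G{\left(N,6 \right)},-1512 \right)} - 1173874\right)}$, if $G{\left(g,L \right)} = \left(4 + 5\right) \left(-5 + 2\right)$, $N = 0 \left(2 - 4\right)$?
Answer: $\sqrt{643341} \approx 802.08$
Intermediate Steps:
$N = 0$ ($N = 0 \left(-2\right) = 0$)
$G{\left(g,L \right)} = -27$ ($G{\left(g,L \right)} = 9 \left(-3\right) = -27$)
$\sqrt{1815305 + \left(d{\left(G{\left(N,6 \right)},-1512 \right)} - 1173874\right)} = \sqrt{1815305 + \left(\left(398 - -1512\right) - 1173874\right)} = \sqrt{1815305 + \left(\left(398 + 1512\right) - 1173874\right)} = \sqrt{1815305 + \left(1910 - 1173874\right)} = \sqrt{1815305 - 1171964} = \sqrt{643341}$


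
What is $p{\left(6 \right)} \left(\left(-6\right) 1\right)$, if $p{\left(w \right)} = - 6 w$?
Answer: $216$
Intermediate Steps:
$p{\left(6 \right)} \left(\left(-6\right) 1\right) = \left(-6\right) 6 \left(\left(-6\right) 1\right) = \left(-36\right) \left(-6\right) = 216$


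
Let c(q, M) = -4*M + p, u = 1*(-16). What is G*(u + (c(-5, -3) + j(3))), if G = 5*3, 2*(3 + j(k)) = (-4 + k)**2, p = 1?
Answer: -165/2 ≈ -82.500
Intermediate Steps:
u = -16
j(k) = -3 + (-4 + k)**2/2
c(q, M) = 1 - 4*M (c(q, M) = -4*M + 1 = 1 - 4*M)
G = 15
G*(u + (c(-5, -3) + j(3))) = 15*(-16 + ((1 - 4*(-3)) + (-3 + (-4 + 3)**2/2))) = 15*(-16 + ((1 + 12) + (-3 + (1/2)*(-1)**2))) = 15*(-16 + (13 + (-3 + (1/2)*1))) = 15*(-16 + (13 + (-3 + 1/2))) = 15*(-16 + (13 - 5/2)) = 15*(-16 + 21/2) = 15*(-11/2) = -165/2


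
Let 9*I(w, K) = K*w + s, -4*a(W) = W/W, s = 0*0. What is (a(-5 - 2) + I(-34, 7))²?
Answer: 923521/1296 ≈ 712.59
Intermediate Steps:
s = 0
a(W) = -¼ (a(W) = -W/(4*W) = -¼*1 = -¼)
I(w, K) = K*w/9 (I(w, K) = (K*w + 0)/9 = (K*w)/9 = K*w/9)
(a(-5 - 2) + I(-34, 7))² = (-¼ + (⅑)*7*(-34))² = (-¼ - 238/9)² = (-961/36)² = 923521/1296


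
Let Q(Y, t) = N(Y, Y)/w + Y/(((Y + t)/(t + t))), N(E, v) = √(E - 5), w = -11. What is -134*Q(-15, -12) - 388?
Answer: 4196/3 + 268*I*√5/11 ≈ 1398.7 + 54.479*I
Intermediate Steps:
N(E, v) = √(-5 + E)
Q(Y, t) = -√(-5 + Y)/11 + 2*Y*t/(Y + t) (Q(Y, t) = √(-5 + Y)/(-11) + Y/(((Y + t)/(t + t))) = √(-5 + Y)*(-1/11) + Y/(((Y + t)/((2*t)))) = -√(-5 + Y)/11 + Y/(((Y + t)*(1/(2*t)))) = -√(-5 + Y)/11 + Y/(((Y + t)/(2*t))) = -√(-5 + Y)/11 + Y*(2*t/(Y + t)) = -√(-5 + Y)/11 + 2*Y*t/(Y + t))
-134*Q(-15, -12) - 388 = -134*(-1*(-15)*√(-5 - 15) - 1*(-12)*√(-5 - 15) + 22*(-15)*(-12))/(11*(-15 - 12)) - 388 = -134*(-1*(-15)*√(-20) - 1*(-12)*√(-20) + 3960)/(11*(-27)) - 388 = -134*(-1)*(-1*(-15)*2*I*√5 - 1*(-12)*2*I*√5 + 3960)/(11*27) - 388 = -134*(-1)*(30*I*√5 + 24*I*√5 + 3960)/(11*27) - 388 = -134*(-1)*(3960 + 54*I*√5)/(11*27) - 388 = -134*(-40/3 - 2*I*√5/11) - 388 = (5360/3 + 268*I*√5/11) - 388 = 4196/3 + 268*I*√5/11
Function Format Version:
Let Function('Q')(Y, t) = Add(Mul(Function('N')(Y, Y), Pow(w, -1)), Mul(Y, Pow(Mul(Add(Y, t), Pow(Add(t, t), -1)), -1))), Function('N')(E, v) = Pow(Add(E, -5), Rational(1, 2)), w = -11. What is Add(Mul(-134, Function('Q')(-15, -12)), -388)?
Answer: Add(Rational(4196, 3), Mul(Rational(268, 11), I, Pow(5, Rational(1, 2)))) ≈ Add(1398.7, Mul(54.479, I))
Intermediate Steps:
Function('N')(E, v) = Pow(Add(-5, E), Rational(1, 2))
Function('Q')(Y, t) = Add(Mul(Rational(-1, 11), Pow(Add(-5, Y), Rational(1, 2))), Mul(2, Y, t, Pow(Add(Y, t), -1))) (Function('Q')(Y, t) = Add(Mul(Pow(Add(-5, Y), Rational(1, 2)), Pow(-11, -1)), Mul(Y, Pow(Mul(Add(Y, t), Pow(Add(t, t), -1)), -1))) = Add(Mul(Pow(Add(-5, Y), Rational(1, 2)), Rational(-1, 11)), Mul(Y, Pow(Mul(Add(Y, t), Pow(Mul(2, t), -1)), -1))) = Add(Mul(Rational(-1, 11), Pow(Add(-5, Y), Rational(1, 2))), Mul(Y, Pow(Mul(Add(Y, t), Mul(Rational(1, 2), Pow(t, -1))), -1))) = Add(Mul(Rational(-1, 11), Pow(Add(-5, Y), Rational(1, 2))), Mul(Y, Pow(Mul(Rational(1, 2), Pow(t, -1), Add(Y, t)), -1))) = Add(Mul(Rational(-1, 11), Pow(Add(-5, Y), Rational(1, 2))), Mul(Y, Mul(2, t, Pow(Add(Y, t), -1)))) = Add(Mul(Rational(-1, 11), Pow(Add(-5, Y), Rational(1, 2))), Mul(2, Y, t, Pow(Add(Y, t), -1))))
Add(Mul(-134, Function('Q')(-15, -12)), -388) = Add(Mul(-134, Mul(Rational(1, 11), Pow(Add(-15, -12), -1), Add(Mul(-1, -15, Pow(Add(-5, -15), Rational(1, 2))), Mul(-1, -12, Pow(Add(-5, -15), Rational(1, 2))), Mul(22, -15, -12)))), -388) = Add(Mul(-134, Mul(Rational(1, 11), Pow(-27, -1), Add(Mul(-1, -15, Pow(-20, Rational(1, 2))), Mul(-1, -12, Pow(-20, Rational(1, 2))), 3960))), -388) = Add(Mul(-134, Mul(Rational(1, 11), Rational(-1, 27), Add(Mul(-1, -15, Mul(2, I, Pow(5, Rational(1, 2)))), Mul(-1, -12, Mul(2, I, Pow(5, Rational(1, 2)))), 3960))), -388) = Add(Mul(-134, Mul(Rational(1, 11), Rational(-1, 27), Add(Mul(30, I, Pow(5, Rational(1, 2))), Mul(24, I, Pow(5, Rational(1, 2))), 3960))), -388) = Add(Mul(-134, Mul(Rational(1, 11), Rational(-1, 27), Add(3960, Mul(54, I, Pow(5, Rational(1, 2)))))), -388) = Add(Mul(-134, Add(Rational(-40, 3), Mul(Rational(-2, 11), I, Pow(5, Rational(1, 2))))), -388) = Add(Add(Rational(5360, 3), Mul(Rational(268, 11), I, Pow(5, Rational(1, 2)))), -388) = Add(Rational(4196, 3), Mul(Rational(268, 11), I, Pow(5, Rational(1, 2))))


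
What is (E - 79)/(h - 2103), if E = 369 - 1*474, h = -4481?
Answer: 23/823 ≈ 0.027947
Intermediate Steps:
E = -105 (E = 369 - 474 = -105)
(E - 79)/(h - 2103) = (-105 - 79)/(-4481 - 2103) = -184/(-6584) = -184*(-1/6584) = 23/823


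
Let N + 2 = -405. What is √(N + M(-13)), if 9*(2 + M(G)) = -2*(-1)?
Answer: I*√3679/3 ≈ 20.218*I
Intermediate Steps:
M(G) = -16/9 (M(G) = -2 + (-2*(-1))/9 = -2 + (⅑)*2 = -2 + 2/9 = -16/9)
N = -407 (N = -2 - 405 = -407)
√(N + M(-13)) = √(-407 - 16/9) = √(-3679/9) = I*√3679/3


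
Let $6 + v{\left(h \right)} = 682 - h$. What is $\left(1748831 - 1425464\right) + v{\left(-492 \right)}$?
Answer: $324535$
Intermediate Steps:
$v{\left(h \right)} = 676 - h$ ($v{\left(h \right)} = -6 - \left(-682 + h\right) = 676 - h$)
$\left(1748831 - 1425464\right) + v{\left(-492 \right)} = \left(1748831 - 1425464\right) + \left(676 - -492\right) = 323367 + \left(676 + 492\right) = 323367 + 1168 = 324535$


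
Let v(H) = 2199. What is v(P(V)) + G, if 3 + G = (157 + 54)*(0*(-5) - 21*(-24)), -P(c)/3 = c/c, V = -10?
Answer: 108540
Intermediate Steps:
P(c) = -3 (P(c) = -3*c/c = -3*1 = -3)
G = 106341 (G = -3 + (157 + 54)*(0*(-5) - 21*(-24)) = -3 + 211*(0 + 504) = -3 + 211*504 = -3 + 106344 = 106341)
v(P(V)) + G = 2199 + 106341 = 108540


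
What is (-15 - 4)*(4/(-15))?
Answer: 76/15 ≈ 5.0667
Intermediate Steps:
(-15 - 4)*(4/(-15)) = -76*(-1)/15 = -19*(-4/15) = 76/15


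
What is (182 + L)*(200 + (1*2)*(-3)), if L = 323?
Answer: 97970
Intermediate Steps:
(182 + L)*(200 + (1*2)*(-3)) = (182 + 323)*(200 + (1*2)*(-3)) = 505*(200 + 2*(-3)) = 505*(200 - 6) = 505*194 = 97970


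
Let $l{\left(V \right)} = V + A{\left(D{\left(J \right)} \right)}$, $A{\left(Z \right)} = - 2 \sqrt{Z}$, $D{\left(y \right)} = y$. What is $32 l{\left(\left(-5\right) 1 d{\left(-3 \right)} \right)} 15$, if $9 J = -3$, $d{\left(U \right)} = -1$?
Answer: $2400 - 320 i \sqrt{3} \approx 2400.0 - 554.26 i$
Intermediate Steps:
$J = - \frac{1}{3}$ ($J = \frac{1}{9} \left(-3\right) = - \frac{1}{3} \approx -0.33333$)
$l{\left(V \right)} = V - \frac{2 i \sqrt{3}}{3}$ ($l{\left(V \right)} = V - 2 \sqrt{- \frac{1}{3}} = V - 2 \frac{i \sqrt{3}}{3} = V - \frac{2 i \sqrt{3}}{3}$)
$32 l{\left(\left(-5\right) 1 d{\left(-3 \right)} \right)} 15 = 32 \left(\left(-5\right) 1 \left(-1\right) - \frac{2 i \sqrt{3}}{3}\right) 15 = 32 \left(\left(-5\right) \left(-1\right) - \frac{2 i \sqrt{3}}{3}\right) 15 = 32 \left(5 - \frac{2 i \sqrt{3}}{3}\right) 15 = 32 \left(75 - 10 i \sqrt{3}\right) = 2400 - 320 i \sqrt{3}$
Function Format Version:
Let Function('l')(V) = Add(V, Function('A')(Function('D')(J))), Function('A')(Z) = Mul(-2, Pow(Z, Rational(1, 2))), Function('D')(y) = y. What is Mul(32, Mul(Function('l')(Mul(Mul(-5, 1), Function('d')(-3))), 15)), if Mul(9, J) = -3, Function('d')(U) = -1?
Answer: Add(2400, Mul(-320, I, Pow(3, Rational(1, 2)))) ≈ Add(2400.0, Mul(-554.26, I))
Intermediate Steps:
J = Rational(-1, 3) (J = Mul(Rational(1, 9), -3) = Rational(-1, 3) ≈ -0.33333)
Function('l')(V) = Add(V, Mul(Rational(-2, 3), I, Pow(3, Rational(1, 2)))) (Function('l')(V) = Add(V, Mul(-2, Pow(Rational(-1, 3), Rational(1, 2)))) = Add(V, Mul(-2, Mul(Rational(1, 3), I, Pow(3, Rational(1, 2))))) = Add(V, Mul(Rational(-2, 3), I, Pow(3, Rational(1, 2)))))
Mul(32, Mul(Function('l')(Mul(Mul(-5, 1), Function('d')(-3))), 15)) = Mul(32, Mul(Add(Mul(Mul(-5, 1), -1), Mul(Rational(-2, 3), I, Pow(3, Rational(1, 2)))), 15)) = Mul(32, Mul(Add(Mul(-5, -1), Mul(Rational(-2, 3), I, Pow(3, Rational(1, 2)))), 15)) = Mul(32, Mul(Add(5, Mul(Rational(-2, 3), I, Pow(3, Rational(1, 2)))), 15)) = Mul(32, Add(75, Mul(-10, I, Pow(3, Rational(1, 2))))) = Add(2400, Mul(-320, I, Pow(3, Rational(1, 2))))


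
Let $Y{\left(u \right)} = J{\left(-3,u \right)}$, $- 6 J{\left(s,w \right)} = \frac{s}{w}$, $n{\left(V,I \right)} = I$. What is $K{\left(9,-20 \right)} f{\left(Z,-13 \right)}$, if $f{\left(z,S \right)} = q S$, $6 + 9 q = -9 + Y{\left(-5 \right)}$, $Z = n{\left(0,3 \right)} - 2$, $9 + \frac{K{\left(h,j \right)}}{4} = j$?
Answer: $- \frac{113854}{45} \approx -2530.1$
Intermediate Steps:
$J{\left(s,w \right)} = - \frac{s}{6 w}$ ($J{\left(s,w \right)} = - \frac{s \frac{1}{w}}{6} = - \frac{s}{6 w}$)
$Y{\left(u \right)} = \frac{1}{2 u}$ ($Y{\left(u \right)} = \left(- \frac{1}{6}\right) \left(-3\right) \frac{1}{u} = \frac{1}{2 u}$)
$K{\left(h,j \right)} = -36 + 4 j$
$Z = 1$ ($Z = 3 - 2 = 1$)
$q = - \frac{151}{90}$ ($q = - \frac{2}{3} + \frac{-9 + \frac{1}{2 \left(-5\right)}}{9} = - \frac{2}{3} + \frac{-9 + \frac{1}{2} \left(- \frac{1}{5}\right)}{9} = - \frac{2}{3} + \frac{-9 - \frac{1}{10}}{9} = - \frac{2}{3} + \frac{1}{9} \left(- \frac{91}{10}\right) = - \frac{2}{3} - \frac{91}{90} = - \frac{151}{90} \approx -1.6778$)
$f{\left(z,S \right)} = - \frac{151 S}{90}$
$K{\left(9,-20 \right)} f{\left(Z,-13 \right)} = \left(-36 + 4 \left(-20\right)\right) \left(\left(- \frac{151}{90}\right) \left(-13\right)\right) = \left(-36 - 80\right) \frac{1963}{90} = \left(-116\right) \frac{1963}{90} = - \frac{113854}{45}$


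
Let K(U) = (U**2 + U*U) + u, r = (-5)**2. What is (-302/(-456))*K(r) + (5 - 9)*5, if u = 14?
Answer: 46576/57 ≈ 817.12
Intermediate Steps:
r = 25
K(U) = 14 + 2*U**2 (K(U) = (U**2 + U*U) + 14 = (U**2 + U**2) + 14 = 2*U**2 + 14 = 14 + 2*U**2)
(-302/(-456))*K(r) + (5 - 9)*5 = (-302/(-456))*(14 + 2*25**2) + (5 - 9)*5 = (-302*(-1/456))*(14 + 2*625) - 4*5 = 151*(14 + 1250)/228 - 20 = (151/228)*1264 - 20 = 47716/57 - 20 = 46576/57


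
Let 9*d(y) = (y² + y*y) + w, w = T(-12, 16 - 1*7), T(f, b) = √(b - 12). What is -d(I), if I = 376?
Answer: -282752/9 - I*√3/9 ≈ -31417.0 - 0.19245*I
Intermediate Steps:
T(f, b) = √(-12 + b)
w = I*√3 (w = √(-12 + (16 - 1*7)) = √(-12 + (16 - 7)) = √(-12 + 9) = √(-3) = I*√3 ≈ 1.732*I)
d(y) = 2*y²/9 + I*√3/9 (d(y) = ((y² + y*y) + I*√3)/9 = ((y² + y²) + I*√3)/9 = (2*y² + I*√3)/9 = 2*y²/9 + I*√3/9)
-d(I) = -((2/9)*376² + I*√3/9) = -((2/9)*141376 + I*√3/9) = -(282752/9 + I*√3/9) = -282752/9 - I*√3/9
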